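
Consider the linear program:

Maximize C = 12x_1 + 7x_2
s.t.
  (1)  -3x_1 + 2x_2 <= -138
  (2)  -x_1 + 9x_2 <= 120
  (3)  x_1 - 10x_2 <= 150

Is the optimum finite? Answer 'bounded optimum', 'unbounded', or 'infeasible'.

From the feasible point (1482/25, 498/25), moving in the direction (10, 1) keeps every constraint satisfied while C increases without bound.

unbounded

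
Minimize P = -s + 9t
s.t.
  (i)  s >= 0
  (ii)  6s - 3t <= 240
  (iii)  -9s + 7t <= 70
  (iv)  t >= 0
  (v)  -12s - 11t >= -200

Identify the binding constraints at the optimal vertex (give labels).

Extreme points and P = -s + 9t:
  (0, 10) → P = 90
  (0, 0) → P = 0
  (210/61, 880/61) → P = 7710/61
  (50/3, 0) → P = -50/3

The minimum is at (50/3, 0). Substituting into each constraint, equality holds for (iv) and (v); the remaining constraints have slack.

(iv) and (v)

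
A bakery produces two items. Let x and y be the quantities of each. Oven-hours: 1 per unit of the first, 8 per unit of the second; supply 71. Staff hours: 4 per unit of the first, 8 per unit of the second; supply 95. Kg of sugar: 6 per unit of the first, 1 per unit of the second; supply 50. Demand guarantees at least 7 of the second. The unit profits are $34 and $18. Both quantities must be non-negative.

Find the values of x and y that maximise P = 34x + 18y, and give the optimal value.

The binding constraints are x + 8y = 71 and 6x + y = 50.
Solving simultaneously gives x = 7, y = 8.

x = 7, y = 8, maximum P = 382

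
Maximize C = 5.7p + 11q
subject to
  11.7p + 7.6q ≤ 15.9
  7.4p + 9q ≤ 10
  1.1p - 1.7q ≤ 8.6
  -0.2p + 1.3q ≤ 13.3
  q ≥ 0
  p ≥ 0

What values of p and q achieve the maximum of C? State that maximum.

p = 0, q = 10/9, maximum C = 110/9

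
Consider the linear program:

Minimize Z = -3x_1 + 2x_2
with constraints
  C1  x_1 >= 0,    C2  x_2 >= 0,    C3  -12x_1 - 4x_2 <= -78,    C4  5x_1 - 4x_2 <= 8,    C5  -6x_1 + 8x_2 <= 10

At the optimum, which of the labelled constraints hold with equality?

Vertices and Z = -3x_1 + 2x_2:
  (86/17, 147/34) → Z = -111/17
  (73/15, 49/10) → Z = -24/5
  (13/2, 49/8) → Z = -29/4

The minimum is at (13/2, 49/8). Substituting into each constraint, equality holds for C4 and C5; the remaining constraints have slack.

C4 and C5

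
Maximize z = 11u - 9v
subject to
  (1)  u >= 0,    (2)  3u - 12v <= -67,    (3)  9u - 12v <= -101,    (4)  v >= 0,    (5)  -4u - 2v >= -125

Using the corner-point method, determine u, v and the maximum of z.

Feasible corners and z = 11u - 9v:
  (0, 101/12) → z = -303/4
  (0, 125/2) → z = -1125/2
  (59/3, 139/6) → z = 47/6

The optimum lies where 9u - 12v = -101 and -4u - 2v = -125.
Solving simultaneously gives u = 59/3, v = 139/6.

u = 59/3, v = 139/6, maximum z = 47/6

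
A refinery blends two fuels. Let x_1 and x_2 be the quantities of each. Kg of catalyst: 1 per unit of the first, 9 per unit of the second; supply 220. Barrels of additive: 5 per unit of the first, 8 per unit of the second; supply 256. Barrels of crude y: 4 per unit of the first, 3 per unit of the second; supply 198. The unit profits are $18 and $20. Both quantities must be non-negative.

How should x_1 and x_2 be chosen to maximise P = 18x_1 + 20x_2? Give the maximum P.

Corner points and P = 18x_1 + 20x_2:
  (0, 0) → P = 0
  (0, 220/9) → P = 4400/9
  (99/2, 0) → P = 891
  (544/37, 844/37) → P = 26672/37
  (48, 2) → P = 904

The binding constraints are 5x_1 + 8x_2 = 256 and 4x_1 + 3x_2 = 198.
Solving simultaneously gives x_1 = 48, x_2 = 2.

x_1 = 48, x_2 = 2, maximum P = 904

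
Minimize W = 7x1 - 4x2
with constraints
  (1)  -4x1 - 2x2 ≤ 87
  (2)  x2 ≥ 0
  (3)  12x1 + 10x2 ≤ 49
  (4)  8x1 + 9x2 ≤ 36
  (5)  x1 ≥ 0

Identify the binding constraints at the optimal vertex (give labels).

(4) and (5)

Extreme points and W = 7x1 - 4x2:
  (49/12, 0) → W = 343/12
  (0, 0) → W = 0
  (81/28, 10/7) → W = 407/28
  (0, 4) → W = -16

The minimum is at (0, 4). Substituting into each constraint, equality holds for (4) and (5); the remaining constraints have slack.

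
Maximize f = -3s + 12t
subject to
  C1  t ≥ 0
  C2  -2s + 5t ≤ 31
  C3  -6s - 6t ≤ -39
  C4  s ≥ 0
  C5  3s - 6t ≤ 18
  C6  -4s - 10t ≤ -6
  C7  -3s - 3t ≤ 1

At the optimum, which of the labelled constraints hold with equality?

C2 and C5

Feasible corners and f = -3s + 12t:
  (3/14, 44/7) → f = 1047/14
  (92, 43) → f = 240
  (19/3, 1/6) → f = -17

The maximum is at (92, 43). Substituting into each constraint, equality holds for C2 and C5; the remaining constraints have slack.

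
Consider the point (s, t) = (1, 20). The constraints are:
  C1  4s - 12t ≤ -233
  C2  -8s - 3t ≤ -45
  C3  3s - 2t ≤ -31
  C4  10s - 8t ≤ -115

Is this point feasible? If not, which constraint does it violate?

feasible

C1: -236 ≤ -233 ✓
C2: -68 ≤ -45 ✓
C3: -37 ≤ -31 ✓
C4: -150 ≤ -115 ✓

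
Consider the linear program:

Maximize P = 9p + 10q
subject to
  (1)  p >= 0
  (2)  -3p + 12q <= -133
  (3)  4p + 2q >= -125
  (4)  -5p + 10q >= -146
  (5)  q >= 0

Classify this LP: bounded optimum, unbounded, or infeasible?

The boundaries p = 0 and -3p + 12q = -133 meet at (0, -133/12), but that point violates q ≥ 0. Every candidate vertex is excluded by some other constraint, so the feasible region is empty.

infeasible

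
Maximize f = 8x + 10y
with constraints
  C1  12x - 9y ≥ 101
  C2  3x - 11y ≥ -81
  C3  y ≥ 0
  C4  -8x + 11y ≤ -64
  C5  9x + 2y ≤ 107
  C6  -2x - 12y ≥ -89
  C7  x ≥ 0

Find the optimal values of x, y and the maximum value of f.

Corner points and f = 8x + 10y:
  (101/12, 0) → f = 202/3
  (107/12, 2/3) → f = 78
  (107/9, 0) → f = 856/9
  (261/23, 56/23) → f = 2648/23

x = 261/23, y = 56/23, maximum f = 2648/23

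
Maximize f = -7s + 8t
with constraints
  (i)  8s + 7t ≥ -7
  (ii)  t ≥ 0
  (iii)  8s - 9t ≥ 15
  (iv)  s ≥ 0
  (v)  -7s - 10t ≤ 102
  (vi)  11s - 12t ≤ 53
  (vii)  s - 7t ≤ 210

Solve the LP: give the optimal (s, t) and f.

s = 99, t = 259/3, maximum f = -7/3

Extreme points and f = -7s + 8t:
  (15/8, 0) → f = -105/8
  (53/11, 0) → f = -371/11
  (99, 259/3) → f = -7/3

At the optimal vertex, 8s - 9t = 15 and 11s - 12t = 53.
Solving simultaneously gives s = 99, t = 259/3.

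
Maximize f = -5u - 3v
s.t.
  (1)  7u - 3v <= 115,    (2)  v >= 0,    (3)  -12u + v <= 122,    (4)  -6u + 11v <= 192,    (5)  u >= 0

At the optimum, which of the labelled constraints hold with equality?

Corner points and f = -5u - 3v:
  (115/7, 0) → f = -575/7
  (1841/59, 2034/59) → f = -15307/59
  (0, 0) → f = 0
  (0, 192/11) → f = -576/11

The maximum is at (0, 0). Substituting into each constraint, equality holds for (2) and (5); the remaining constraints have slack.

(2) and (5)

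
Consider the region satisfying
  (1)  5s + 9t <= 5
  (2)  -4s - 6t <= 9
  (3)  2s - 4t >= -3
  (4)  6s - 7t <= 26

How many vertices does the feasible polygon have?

Intersecting each pair of boundary lines and keeping only the points that satisfy every inequality leaves:
  (-7/38, 25/38)
  (269/89, -100/89)
  (-27/14, -3/14)
  (93/64, -79/32)

4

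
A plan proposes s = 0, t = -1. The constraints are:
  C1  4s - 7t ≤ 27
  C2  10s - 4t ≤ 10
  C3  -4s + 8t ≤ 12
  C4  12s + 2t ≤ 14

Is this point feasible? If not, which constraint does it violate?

feasible

C1: 7 ≤ 27 ✓
C2: 4 ≤ 10 ✓
C3: -8 ≤ 12 ✓
C4: -2 ≤ 14 ✓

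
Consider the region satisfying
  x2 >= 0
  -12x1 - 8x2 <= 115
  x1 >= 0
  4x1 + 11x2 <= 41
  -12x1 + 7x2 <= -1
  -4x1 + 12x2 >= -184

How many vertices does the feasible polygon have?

Pairwise boundary intersections that survive every other constraint:
  (41/4, 0)
  (1/12, 0)
  (149/80, 61/20)

3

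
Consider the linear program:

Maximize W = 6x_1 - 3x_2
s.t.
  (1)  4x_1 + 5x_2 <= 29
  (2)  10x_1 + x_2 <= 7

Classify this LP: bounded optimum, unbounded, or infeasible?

From the feasible point (3/23, 131/23), moving in the direction (1, -10) keeps every constraint satisfied while W increases without bound.

unbounded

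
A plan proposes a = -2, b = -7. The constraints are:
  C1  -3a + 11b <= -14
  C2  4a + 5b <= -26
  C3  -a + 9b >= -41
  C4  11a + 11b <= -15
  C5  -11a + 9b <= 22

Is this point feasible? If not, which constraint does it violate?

not feasible — violates C3

Constraint C3: -a + 9b = -61, which is not ≥ -41. All other constraints are satisfied.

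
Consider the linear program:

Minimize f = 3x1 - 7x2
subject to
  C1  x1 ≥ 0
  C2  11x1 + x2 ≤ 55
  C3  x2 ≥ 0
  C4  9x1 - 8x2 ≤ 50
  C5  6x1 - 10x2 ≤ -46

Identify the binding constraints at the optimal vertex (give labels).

C1 and C2

Corner points and f = 3x1 - 7x2:
  (0, 55) → f = -385
  (0, 23/5) → f = -161/5
  (126/29, 209/29) → f = -1085/29

The minimum is at (0, 55). Substituting into each constraint, equality holds for C1 and C2; the remaining constraints have slack.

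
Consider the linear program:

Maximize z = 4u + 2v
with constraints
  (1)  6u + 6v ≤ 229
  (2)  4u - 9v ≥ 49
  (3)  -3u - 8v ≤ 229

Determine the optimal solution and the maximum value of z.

u = 1603/15, v = -687/10, maximum z = 4351/15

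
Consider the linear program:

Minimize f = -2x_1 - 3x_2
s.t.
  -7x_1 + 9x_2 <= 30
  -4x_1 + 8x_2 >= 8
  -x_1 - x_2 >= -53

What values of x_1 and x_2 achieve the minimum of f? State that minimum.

x_1 = 447/16, x_2 = 401/16, minimum f = -2097/16

Corner points and f = -2x_1 - 3x_2:
  (-42/5, -16/5) → f = 132/5
  (447/16, 401/16) → f = -2097/16
  (104/3, 55/3) → f = -373/3

The optimum lies where -7x_1 + 9x_2 = 30 and -x_1 - x_2 = -53.
Solving simultaneously gives x_1 = 447/16, x_2 = 401/16.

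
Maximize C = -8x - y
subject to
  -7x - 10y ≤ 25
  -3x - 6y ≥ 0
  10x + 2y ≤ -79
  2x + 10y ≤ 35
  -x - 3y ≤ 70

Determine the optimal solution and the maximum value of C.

Vertices and C = -8x - y:
  (-370/43, 303/86) → C = 5617/86
  (-12, 59/10) → C = 901/10
  (-79/9, 79/18) → C = 395/6
  (-35/3, 35/6) → C = 175/2

The optimum lies where -7x - 10y = 25 and 2x + 10y = 35.
Solving simultaneously gives x = -12, y = 59/10.

x = -12, y = 59/10, maximum C = 901/10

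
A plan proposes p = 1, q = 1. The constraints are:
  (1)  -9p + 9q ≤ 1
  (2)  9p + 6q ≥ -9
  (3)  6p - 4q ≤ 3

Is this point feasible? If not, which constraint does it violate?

feasible

(1): 0 ≤ 1 ✓
(2): 15 ≥ -9 ✓
(3): 2 ≤ 3 ✓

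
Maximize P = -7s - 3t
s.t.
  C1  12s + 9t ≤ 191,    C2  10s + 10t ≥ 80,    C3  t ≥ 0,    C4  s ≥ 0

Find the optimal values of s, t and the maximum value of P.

Extreme points and P = -7s - 3t:
  (191/12, 0) → P = -1337/12
  (0, 191/9) → P = -191/3
  (8, 0) → P = -56
  (0, 8) → P = -24

The binding constraints are 10s + 10t = 80 and s = 0.
Solving simultaneously gives s = 0, t = 8.

s = 0, t = 8, maximum P = -24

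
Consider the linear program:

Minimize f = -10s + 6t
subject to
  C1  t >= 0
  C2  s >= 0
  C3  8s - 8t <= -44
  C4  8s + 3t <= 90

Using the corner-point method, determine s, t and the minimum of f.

s = 147/22, t = 134/11, minimum f = 69/11

Vertices and f = -10s + 6t:
  (0, 11/2) → f = 33
  (0, 30) → f = 180
  (147/22, 134/11) → f = 69/11

The optimum lies where 8s - 8t = -44 and 8s + 3t = 90.
Solving simultaneously gives s = 147/22, t = 134/11.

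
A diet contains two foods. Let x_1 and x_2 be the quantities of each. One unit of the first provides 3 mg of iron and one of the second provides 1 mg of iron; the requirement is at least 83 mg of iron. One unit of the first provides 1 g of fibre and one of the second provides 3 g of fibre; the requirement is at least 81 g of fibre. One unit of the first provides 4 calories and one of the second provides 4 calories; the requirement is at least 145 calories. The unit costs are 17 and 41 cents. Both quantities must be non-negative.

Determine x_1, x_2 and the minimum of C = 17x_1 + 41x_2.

x_1 = 21, x_2 = 20, minimum C = 1177

Corner points and C = 17x_1 + 41x_2:
  (0, 83) → C = 3403
  (81, 0) → C = 1377
  (21, 20) → C = 1177
The feasible region is unbounded (it extends along (0, 1), (1, 0)), but C strictly increases along every unbounded feasible direction, so there is no improving ray and the minimum is attained at a vertex.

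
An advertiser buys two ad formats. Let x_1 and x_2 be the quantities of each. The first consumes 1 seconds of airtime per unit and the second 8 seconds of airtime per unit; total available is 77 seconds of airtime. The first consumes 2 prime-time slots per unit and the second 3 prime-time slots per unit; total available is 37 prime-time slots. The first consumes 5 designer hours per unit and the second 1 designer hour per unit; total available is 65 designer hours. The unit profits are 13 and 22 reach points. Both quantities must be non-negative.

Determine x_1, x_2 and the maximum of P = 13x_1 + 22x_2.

Vertices and P = 13x_1 + 22x_2:
  (0, 0) → P = 0
  (0, 77/8) → P = 847/4
  (13, 0) → P = 169
  (5, 9) → P = 263
  (158/13, 55/13) → P = 3264/13

x_1 = 5, x_2 = 9, maximum P = 263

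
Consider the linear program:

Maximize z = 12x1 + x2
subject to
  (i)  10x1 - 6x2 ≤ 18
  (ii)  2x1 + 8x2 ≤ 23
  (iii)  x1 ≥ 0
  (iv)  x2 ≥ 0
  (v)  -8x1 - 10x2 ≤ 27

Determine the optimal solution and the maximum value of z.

x1 = 141/46, x2 = 97/46, maximum z = 1789/46

Feasible corners and z = 12x1 + x2:
  (141/46, 97/46) → z = 1789/46
  (9/5, 0) → z = 108/5
  (0, 23/8) → z = 23/8
  (0, 0) → z = 0

At the optimal vertex, 10x1 - 6x2 = 18 and 2x1 + 8x2 = 23.
Solving simultaneously gives x1 = 141/46, x2 = 97/46.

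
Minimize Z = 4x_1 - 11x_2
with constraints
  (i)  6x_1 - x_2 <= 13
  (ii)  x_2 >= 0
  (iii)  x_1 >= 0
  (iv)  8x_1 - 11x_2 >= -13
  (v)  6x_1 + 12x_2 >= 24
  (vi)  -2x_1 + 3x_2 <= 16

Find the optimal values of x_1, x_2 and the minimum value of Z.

The optimum lies where 6x_1 - x_2 = 13 and 8x_1 - 11x_2 = -13.
Solving simultaneously gives x_1 = 78/29, x_2 = 91/29.

x_1 = 78/29, x_2 = 91/29, minimum Z = -689/29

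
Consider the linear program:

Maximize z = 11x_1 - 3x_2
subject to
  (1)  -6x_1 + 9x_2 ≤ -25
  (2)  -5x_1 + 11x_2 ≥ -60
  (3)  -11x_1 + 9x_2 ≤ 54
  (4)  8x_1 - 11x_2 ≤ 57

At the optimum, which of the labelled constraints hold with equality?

(1) and (4)

Corner points and z = 11x_1 - 3x_2:
  (-265/21, -235/21) → z = -2210/21
  (119/3, 71/3) → z = 1096/3
  (-1, -65/11) → z = 74/11

The maximum is at (119/3, 71/3). Substituting into each constraint, equality holds for (1) and (4); the remaining constraints have slack.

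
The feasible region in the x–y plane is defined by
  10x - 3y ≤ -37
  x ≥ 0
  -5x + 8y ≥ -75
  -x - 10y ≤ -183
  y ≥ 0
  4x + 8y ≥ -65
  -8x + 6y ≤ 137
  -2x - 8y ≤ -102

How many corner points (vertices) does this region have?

The feasible vertices (each the meet of two boundaries and inside every other half-plane) are:
  (179/103, 1867/103)
  (21/4, 179/6)
  (0, 183/10)
  (0, 137/6)

4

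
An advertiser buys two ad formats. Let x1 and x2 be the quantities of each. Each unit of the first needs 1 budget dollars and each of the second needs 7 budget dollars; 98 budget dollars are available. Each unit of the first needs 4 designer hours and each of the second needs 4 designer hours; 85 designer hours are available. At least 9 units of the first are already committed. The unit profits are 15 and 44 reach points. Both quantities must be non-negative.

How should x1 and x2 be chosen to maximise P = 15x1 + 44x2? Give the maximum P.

x1 = 9, x2 = 49/4, maximum P = 674

The optimum lies where 4x1 + 4x2 = 85 and x1 = 9.
Solving simultaneously gives x1 = 9, x2 = 49/4.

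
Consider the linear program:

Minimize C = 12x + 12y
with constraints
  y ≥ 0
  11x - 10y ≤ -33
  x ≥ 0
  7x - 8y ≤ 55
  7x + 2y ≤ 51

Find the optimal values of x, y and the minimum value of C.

x = 0, y = 33/10, minimum C = 198/5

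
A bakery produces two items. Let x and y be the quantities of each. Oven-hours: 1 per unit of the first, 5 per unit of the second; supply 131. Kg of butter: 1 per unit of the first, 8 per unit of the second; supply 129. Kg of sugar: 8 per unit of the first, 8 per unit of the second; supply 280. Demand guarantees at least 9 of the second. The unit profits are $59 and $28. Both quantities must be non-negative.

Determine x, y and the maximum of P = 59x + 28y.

Feasible corners and P = 59x + 28y:
  (0, 129/8) → P = 903/2
  (0, 9) → P = 252
  (151/7, 94/7) → P = 11541/7
  (26, 9) → P = 1786

At the optimal vertex, 8x + 8y = 280 and y = 9.
Solving simultaneously gives x = 26, y = 9.

x = 26, y = 9, maximum P = 1786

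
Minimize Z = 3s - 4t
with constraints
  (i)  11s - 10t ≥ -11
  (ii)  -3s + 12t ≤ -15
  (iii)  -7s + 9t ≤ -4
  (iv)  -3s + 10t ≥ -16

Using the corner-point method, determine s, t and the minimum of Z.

Vertices and Z = 3s - 4t:
  (-29/19, -31/19) → Z = 37/19
  (7, 1/2) → Z = 19
  (-104/43, -100/43) → Z = 88/43

The optimum lies where -3s + 12t = -15 and -7s + 9t = -4.
Solving simultaneously gives s = -29/19, t = -31/19.

s = -29/19, t = -31/19, minimum Z = 37/19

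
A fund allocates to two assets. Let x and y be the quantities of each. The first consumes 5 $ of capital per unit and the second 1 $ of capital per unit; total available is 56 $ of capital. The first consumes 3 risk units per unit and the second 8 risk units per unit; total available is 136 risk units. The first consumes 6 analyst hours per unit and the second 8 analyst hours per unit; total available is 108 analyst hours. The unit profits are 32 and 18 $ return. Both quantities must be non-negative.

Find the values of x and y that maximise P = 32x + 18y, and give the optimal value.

x = 10, y = 6, maximum P = 428

Corner points and P = 32x + 18y:
  (0, 0) → P = 0
  (0, 27/2) → P = 243
  (56/5, 0) → P = 1792/5
  (10, 6) → P = 428

The binding constraints are 5x + y = 56 and 6x + 8y = 108.
Solving simultaneously gives x = 10, y = 6.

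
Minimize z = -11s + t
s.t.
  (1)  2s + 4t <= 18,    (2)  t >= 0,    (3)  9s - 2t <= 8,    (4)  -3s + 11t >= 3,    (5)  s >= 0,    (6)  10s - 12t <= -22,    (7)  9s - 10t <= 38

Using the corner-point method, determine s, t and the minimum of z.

s = 17/10, t = 73/20, minimum z = -301/20

Vertices and z = -11s + t:
  (17/10, 73/20) → z = -301/20
  (0, 9/2) → z = 9/2
  (35/22, 139/44) → z = -631/44
  (0, 11/6) → z = 11/6

The binding constraints are 2s + 4t = 18 and 9s - 2t = 8.
Solving simultaneously gives s = 17/10, t = 73/20.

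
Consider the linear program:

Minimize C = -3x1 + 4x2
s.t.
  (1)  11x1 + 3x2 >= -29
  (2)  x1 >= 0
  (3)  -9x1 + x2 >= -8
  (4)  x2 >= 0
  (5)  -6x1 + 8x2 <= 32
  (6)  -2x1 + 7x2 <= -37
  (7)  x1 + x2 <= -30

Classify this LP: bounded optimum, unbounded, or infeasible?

The boundaries -2x1 + 7x2 = -37 and x1 + x2 = -30 meet at (-173/9, -97/9), but that point violates 11x1 + 3x2 ≥ -29. Every candidate vertex is excluded by some other constraint, so the feasible region is empty.

infeasible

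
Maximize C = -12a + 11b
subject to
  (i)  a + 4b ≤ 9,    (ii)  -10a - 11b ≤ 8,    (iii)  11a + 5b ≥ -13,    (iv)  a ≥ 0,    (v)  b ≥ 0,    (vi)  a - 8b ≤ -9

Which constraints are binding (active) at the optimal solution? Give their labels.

(i) and (iv)

Feasible corners and C = -12a + 11b:
  (0, 9/4) → C = 99/4
  (3, 3/2) → C = -39/2
  (0, 9/8) → C = 99/8

The maximum is at (0, 9/4). Substituting into each constraint, equality holds for (i) and (iv); the remaining constraints have slack.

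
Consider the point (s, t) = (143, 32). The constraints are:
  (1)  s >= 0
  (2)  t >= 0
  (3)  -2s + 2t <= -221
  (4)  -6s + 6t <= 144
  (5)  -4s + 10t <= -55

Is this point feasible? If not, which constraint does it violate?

feasible

(1): 143 ≥ 0 ✓
(2): 32 ≥ 0 ✓
(3): -222 ≤ -221 ✓
(4): -666 ≤ 144 ✓
(5): -252 ≤ -55 ✓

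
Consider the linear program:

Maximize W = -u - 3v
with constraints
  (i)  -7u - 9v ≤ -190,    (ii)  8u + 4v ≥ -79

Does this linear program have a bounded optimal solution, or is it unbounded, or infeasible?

unbounded

From the feasible point (-1471/44, 2073/44), moving in the direction (9, -7) keeps every constraint satisfied while W increases without bound.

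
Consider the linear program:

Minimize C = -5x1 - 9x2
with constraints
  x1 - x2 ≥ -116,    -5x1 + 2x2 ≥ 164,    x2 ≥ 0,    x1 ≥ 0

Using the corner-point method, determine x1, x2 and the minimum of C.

Extreme points and C = -5x1 - 9x2:
  (68/3, 416/3) → C = -4084/3
  (0, 116) → C = -1044
  (0, 82) → C = -738

x1 = 68/3, x2 = 416/3, minimum C = -4084/3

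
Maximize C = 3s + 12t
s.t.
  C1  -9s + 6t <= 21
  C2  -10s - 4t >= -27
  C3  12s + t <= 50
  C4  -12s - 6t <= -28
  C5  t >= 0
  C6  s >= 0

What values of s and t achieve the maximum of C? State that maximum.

Extreme points and C = 3s + 12t:
  (13/16, 151/32) → C = 945/16
  (1/3, 4) → C = 49
  (27/10, 0) → C = 81/10
  (7/3, 0) → C = 7

The binding constraints are -9s + 6t = 21 and -10s - 4t = -27.
Solving simultaneously gives s = 13/16, t = 151/32.

s = 13/16, t = 151/32, maximum C = 945/16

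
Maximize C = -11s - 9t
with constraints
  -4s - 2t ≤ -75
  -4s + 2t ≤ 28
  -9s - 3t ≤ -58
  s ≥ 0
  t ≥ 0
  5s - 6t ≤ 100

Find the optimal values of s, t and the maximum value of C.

Vertices and C = -11s - 9t:
  (47/8, 103/4) → C = -2371/8
  (75/4, 0) → C = -825/4
  (20, 0) → C = -220
The feasible region is unbounded (it extends along (1, 2), (6, 5)), but C strictly decreases along every unbounded feasible direction, so there is no improving ray and the maximum is attained at a vertex.

At the optimal vertex, -4s - 2t = -75 and t = 0.
Solving simultaneously gives s = 75/4, t = 0.

s = 75/4, t = 0, maximum C = -825/4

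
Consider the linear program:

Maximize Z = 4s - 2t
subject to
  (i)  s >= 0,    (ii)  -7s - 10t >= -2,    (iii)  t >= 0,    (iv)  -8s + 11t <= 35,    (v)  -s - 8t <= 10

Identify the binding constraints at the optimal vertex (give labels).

(ii) and (iii)

Corner points and Z = 4s - 2t:
  (0, 1/5) → Z = -2/5
  (0, 0) → Z = 0
  (2/7, 0) → Z = 8/7

The maximum is at (2/7, 0). Substituting into each constraint, equality holds for (ii) and (iii); the remaining constraints have slack.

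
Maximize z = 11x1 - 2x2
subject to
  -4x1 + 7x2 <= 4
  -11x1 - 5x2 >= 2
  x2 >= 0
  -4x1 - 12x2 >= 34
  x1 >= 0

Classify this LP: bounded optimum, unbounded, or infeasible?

infeasible

The boundaries -11x1 - 5x2 = 2 and -4x1 - 12x2 = 34 meet at (73/56, -183/56), but that point violates x2 ≥ 0. Every candidate vertex is excluded by some other constraint, so the feasible region is empty.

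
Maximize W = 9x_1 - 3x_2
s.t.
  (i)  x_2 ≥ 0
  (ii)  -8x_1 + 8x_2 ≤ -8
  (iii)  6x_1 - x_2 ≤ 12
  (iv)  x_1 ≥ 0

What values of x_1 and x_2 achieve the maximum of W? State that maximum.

x_1 = 2, x_2 = 0, maximum W = 18

Corner points and W = 9x_1 - 3x_2:
  (1, 0) → W = 9
  (2, 0) → W = 18
  (11/5, 6/5) → W = 81/5

At the optimal vertex, x_2 = 0 and 6x_1 - x_2 = 12.
Solving simultaneously gives x_1 = 2, x_2 = 0.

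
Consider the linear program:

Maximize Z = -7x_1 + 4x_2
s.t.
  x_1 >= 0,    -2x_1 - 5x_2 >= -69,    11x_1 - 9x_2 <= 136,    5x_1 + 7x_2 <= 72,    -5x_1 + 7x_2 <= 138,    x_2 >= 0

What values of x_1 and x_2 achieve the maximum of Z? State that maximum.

x_1 = 0, x_2 = 72/7, maximum Z = 288/7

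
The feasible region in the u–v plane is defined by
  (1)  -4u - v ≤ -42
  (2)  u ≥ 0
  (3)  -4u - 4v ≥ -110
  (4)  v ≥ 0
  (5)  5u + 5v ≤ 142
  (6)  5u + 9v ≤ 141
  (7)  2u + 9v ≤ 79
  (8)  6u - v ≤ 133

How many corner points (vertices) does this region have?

Of the 27 pairwise boundary intersections, those satisfying every inequality are:
  (21/2, 0)
  (299/34, 116/17)
  (133/6, 0)
  (62/3, 113/27)
  (1338/59, 181/59)

5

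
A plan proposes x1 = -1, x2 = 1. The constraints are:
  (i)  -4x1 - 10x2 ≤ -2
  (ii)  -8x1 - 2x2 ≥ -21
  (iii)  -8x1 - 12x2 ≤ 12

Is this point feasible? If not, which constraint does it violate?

feasible

(i): -6 ≤ -2 ✓
(ii): 6 ≥ -21 ✓
(iii): -4 ≤ 12 ✓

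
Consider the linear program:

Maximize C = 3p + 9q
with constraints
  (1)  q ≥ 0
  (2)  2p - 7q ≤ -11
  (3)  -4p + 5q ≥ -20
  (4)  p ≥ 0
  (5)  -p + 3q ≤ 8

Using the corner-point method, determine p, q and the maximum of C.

Extreme points and C = 3p + 9q:
  (65/6, 14/3) → C = 149/2
  (0, 11/7) → C = 99/7
  (100/7, 52/7) → C = 768/7
  (0, 8/3) → C = 24

At the optimal vertex, -4p + 5q = -20 and -p + 3q = 8.
Solving simultaneously gives p = 100/7, q = 52/7.

p = 100/7, q = 52/7, maximum C = 768/7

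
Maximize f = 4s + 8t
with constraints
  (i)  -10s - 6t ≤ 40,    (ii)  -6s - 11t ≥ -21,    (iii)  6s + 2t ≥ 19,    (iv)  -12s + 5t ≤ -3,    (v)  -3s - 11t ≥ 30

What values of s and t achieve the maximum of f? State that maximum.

s = 17, t = -81/11, maximum f = 100/11

Extreme points and f = 4s + 8t:
  (97/8, -215/8) → f = -333/2
  (17, -81/11) → f = 100/11
  (269/60, -79/20) → f = -41/3
The feasible region is unbounded (it extends along (11, -6), (3, -5)), but f strictly decreases along every unbounded feasible direction, so there is no improving ray and the maximum is attained at a vertex.

The optimum lies where -6s - 11t = -21 and -3s - 11t = 30.
Solving simultaneously gives s = 17, t = -81/11.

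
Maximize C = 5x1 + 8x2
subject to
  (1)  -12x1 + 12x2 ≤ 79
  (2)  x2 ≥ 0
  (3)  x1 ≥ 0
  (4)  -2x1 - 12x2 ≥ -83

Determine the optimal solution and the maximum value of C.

x1 = 83/2, x2 = 0, maximum C = 415/2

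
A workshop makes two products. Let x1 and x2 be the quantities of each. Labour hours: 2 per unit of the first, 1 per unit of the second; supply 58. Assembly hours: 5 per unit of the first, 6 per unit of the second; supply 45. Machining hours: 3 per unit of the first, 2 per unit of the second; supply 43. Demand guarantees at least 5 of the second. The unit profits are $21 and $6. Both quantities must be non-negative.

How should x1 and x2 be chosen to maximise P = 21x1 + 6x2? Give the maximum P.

Vertices and P = 21x1 + 6x2:
  (0, 15/2) → P = 45
  (0, 5) → P = 30
  (3, 5) → P = 93

At the optimal vertex, 5x1 + 6x2 = 45 and x2 = 5.
Solving simultaneously gives x1 = 3, x2 = 5.

x1 = 3, x2 = 5, maximum P = 93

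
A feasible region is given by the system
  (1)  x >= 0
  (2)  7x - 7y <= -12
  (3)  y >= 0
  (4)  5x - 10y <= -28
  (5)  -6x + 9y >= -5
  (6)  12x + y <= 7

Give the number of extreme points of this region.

3

The feasible vertices (each the meet of two boundaries and inside every other half-plane) are:
  (0, 14/5)
  (0, 7)
  (42/125, 371/125)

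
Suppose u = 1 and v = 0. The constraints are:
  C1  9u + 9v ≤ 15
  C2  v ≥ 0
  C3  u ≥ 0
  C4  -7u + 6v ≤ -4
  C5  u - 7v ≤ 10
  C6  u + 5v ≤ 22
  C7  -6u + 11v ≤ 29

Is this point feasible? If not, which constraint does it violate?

C1: 9 ≤ 15 ✓
C2: 0 ≥ 0 ✓
C3: 1 ≥ 0 ✓
C4: -7 ≤ -4 ✓
C5: 1 ≤ 10 ✓
C6: 1 ≤ 22 ✓
C7: -6 ≤ 29 ✓

feasible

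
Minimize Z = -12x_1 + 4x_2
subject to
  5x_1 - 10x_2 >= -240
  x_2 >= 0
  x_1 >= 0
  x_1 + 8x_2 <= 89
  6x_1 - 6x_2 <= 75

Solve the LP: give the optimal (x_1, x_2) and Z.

x_1 = 21, x_2 = 17/2, minimum Z = -218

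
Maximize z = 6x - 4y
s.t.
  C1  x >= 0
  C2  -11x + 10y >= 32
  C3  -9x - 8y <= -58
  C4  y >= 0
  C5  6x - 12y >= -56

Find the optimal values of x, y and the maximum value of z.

x = 22/9, y = 53/9, maximum z = -80/9

Vertices and z = 6x - 4y:
  (162/89, 463/89) → z = -880/89
  (22/9, 53/9) → z = -80/9
  (62/39, 71/13) → z = -160/13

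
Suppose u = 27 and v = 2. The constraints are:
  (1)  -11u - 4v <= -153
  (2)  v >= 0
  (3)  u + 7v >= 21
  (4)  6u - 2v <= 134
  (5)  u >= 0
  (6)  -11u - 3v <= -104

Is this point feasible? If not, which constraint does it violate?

not feasible — violates (4)

Constraint (4): 6u - 2v = 158, which is not ≤ 134. All other constraints are satisfied.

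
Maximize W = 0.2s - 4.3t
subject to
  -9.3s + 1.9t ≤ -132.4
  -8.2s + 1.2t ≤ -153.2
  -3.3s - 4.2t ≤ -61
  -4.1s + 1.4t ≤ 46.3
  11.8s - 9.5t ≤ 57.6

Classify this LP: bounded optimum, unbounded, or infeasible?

bounded optimum

Vertices and W = 0.2s - 4.3t:
  (6610/221, 16954/221) → W = -21053/65
  (27333/523, 97343/523) → W = -4131083/5230
  (69314/3187, 66772/3187) → W = -1366284/15935
The feasible region has finitely many vertices and no improving ray; the maximum is -1366284/15935 at (69314/3187, 66772/3187).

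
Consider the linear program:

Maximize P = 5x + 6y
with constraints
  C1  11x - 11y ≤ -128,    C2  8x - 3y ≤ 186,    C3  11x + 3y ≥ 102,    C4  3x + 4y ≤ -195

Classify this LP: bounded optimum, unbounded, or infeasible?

The boundaries 11x - 11y = -128 and 8x - 3y = 186 meet at (486/11, 614/11), but that point violates 3x + 4y ≤ -195. Every candidate vertex is excluded by some other constraint, so the feasible region is empty.

infeasible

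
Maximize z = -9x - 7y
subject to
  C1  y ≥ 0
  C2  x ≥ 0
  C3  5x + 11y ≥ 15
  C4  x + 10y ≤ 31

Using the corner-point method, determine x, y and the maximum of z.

x = 0, y = 15/11, maximum z = -105/11

Vertices and z = -9x - 7y:
  (3, 0) → z = -27
  (31, 0) → z = -279
  (0, 15/11) → z = -105/11
  (0, 31/10) → z = -217/10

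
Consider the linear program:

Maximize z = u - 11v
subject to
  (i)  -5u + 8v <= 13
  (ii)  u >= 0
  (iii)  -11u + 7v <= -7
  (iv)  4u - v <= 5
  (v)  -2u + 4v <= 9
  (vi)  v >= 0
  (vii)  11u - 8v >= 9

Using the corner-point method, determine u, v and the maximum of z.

u = 5/4, v = 0, maximum z = 5/4

Extreme points and z = u - 11v:
  (5/4, 0) → z = 5/4
  (31/21, 19/21) → z = -178/21
  (9/11, 0) → z = 9/11

At the optimal vertex, 4u - v = 5 and v = 0.
Solving simultaneously gives u = 5/4, v = 0.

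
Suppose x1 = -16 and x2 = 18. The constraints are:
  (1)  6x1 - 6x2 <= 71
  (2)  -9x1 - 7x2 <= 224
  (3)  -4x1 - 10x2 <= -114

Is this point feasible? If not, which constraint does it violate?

feasible

(1): -204 ≤ 71 ✓
(2): 18 ≤ 224 ✓
(3): -116 ≤ -114 ✓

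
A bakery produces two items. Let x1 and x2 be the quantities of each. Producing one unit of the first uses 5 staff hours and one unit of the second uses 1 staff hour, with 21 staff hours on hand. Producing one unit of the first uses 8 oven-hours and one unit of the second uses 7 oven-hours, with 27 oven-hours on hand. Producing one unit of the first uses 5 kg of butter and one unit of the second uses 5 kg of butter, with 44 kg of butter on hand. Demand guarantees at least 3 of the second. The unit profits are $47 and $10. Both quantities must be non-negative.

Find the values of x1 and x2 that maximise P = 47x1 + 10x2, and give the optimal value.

x1 = 3/4, x2 = 3, maximum P = 261/4

Feasible corners and P = 47x1 + 10x2:
  (0, 27/7) → P = 270/7
  (0, 3) → P = 30
  (3/4, 3) → P = 261/4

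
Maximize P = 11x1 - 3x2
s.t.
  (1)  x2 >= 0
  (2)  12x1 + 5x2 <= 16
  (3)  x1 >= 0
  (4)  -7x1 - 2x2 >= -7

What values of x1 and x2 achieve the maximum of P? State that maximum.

x1 = 1, x2 = 0, maximum P = 11

Feasible corners and P = 11x1 - 3x2:
  (0, 0) → P = 0
  (1, 0) → P = 11
  (0, 16/5) → P = -48/5
  (3/11, 28/11) → P = -51/11

The binding constraints are x2 = 0 and -7x1 - 2x2 = -7.
Solving simultaneously gives x1 = 1, x2 = 0.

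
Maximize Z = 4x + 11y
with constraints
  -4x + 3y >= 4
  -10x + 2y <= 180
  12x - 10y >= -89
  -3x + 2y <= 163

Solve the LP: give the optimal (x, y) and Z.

x = 227/4, y = 77, maximum Z = 1074

Corner points and Z = 4x + 11y:
  (-266/11, -340/11) → Z = -4804/11
  (227/4, 77) → Z = 1074
  (-811/38, -635/38) → Z = -10229/38

The optimum lies where -4x + 3y = 4 and 12x - 10y = -89.
Solving simultaneously gives x = 227/4, y = 77.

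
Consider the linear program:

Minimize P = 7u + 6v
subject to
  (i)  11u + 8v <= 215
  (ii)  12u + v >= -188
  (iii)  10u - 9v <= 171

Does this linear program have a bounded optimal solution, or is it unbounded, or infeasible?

Vertices and P = 7u + 6v:
  (-1719/85, 4648/85) → P = 3171/17
  (3303/179, 269/179) → P = 24735/179
  (-1521/118, -1966/59) → P = -34239/118
The feasible region has finitely many vertices and no improving ray; the minimum is -34239/118 at (-1521/118, -1966/59).

bounded optimum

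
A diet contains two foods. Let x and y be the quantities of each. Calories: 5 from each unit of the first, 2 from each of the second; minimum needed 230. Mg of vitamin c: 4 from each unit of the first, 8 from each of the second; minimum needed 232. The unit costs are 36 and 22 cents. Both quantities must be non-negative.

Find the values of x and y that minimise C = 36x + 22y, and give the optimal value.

x = 43, y = 15/2, minimum C = 1713

Vertices and C = 36x + 22y:
  (0, 115) → C = 2530
  (58, 0) → C = 2088
  (43, 15/2) → C = 1713
The feasible region is unbounded (it extends along (0, 1), (1, 0)), but C strictly increases along every unbounded feasible direction, so there is no improving ray and the minimum is attained at a vertex.

The binding constraints are 5x + 2y = 230 and 4x + 8y = 232.
Solving simultaneously gives x = 43, y = 15/2.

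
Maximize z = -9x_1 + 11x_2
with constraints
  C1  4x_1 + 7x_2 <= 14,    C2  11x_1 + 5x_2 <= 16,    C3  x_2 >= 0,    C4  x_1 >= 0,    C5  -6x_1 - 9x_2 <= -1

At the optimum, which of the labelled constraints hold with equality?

Feasible corners and z = -9x_1 + 11x_2:
  (14/19, 30/19) → z = 204/19
  (0, 2) → z = 22
  (16/11, 0) → z = -144/11
  (1/6, 0) → z = -3/2
  (0, 1/9) → z = 11/9

The maximum is at (0, 2). Substituting into each constraint, equality holds for C1 and C4; the remaining constraints have slack.

C1 and C4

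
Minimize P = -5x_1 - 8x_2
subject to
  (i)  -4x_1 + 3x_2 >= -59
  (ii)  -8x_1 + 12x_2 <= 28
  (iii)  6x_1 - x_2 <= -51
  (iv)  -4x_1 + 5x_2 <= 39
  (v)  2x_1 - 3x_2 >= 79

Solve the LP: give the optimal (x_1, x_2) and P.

x_1 = -29/2, x_2 = -36, minimum P = 721/2

Feasible corners and P = -5x_1 - 8x_2:
  (-106/7, -279/7) → P = 2762/7
  (-29/2, -36) → P = 721/2
  (-256, -197) → P = 2856
The feasible region is unbounded (it extends along (-5, -4), (-3, -4)), but P strictly increases along every unbounded feasible direction, so there is no improving ray and the minimum is attained at a vertex.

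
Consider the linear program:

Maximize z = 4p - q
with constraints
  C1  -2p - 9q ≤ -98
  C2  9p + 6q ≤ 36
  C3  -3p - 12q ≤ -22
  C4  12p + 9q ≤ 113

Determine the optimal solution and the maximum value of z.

Corner points and z = 4p - q:
  (-88/23, 270/23) → z = -622/23
  (-326, 250/3) → z = -4162/3
  (-118/3, 65) → z = -667/3
The feasible region is unbounded (it extends along (-4, 1), (-3, 4)), but z strictly decreases along every unbounded feasible direction, so there is no improving ray and the maximum is attained at a vertex.

The binding constraints are -2p - 9q = -98 and 9p + 6q = 36.
Solving simultaneously gives p = -88/23, q = 270/23.

p = -88/23, q = 270/23, maximum z = -622/23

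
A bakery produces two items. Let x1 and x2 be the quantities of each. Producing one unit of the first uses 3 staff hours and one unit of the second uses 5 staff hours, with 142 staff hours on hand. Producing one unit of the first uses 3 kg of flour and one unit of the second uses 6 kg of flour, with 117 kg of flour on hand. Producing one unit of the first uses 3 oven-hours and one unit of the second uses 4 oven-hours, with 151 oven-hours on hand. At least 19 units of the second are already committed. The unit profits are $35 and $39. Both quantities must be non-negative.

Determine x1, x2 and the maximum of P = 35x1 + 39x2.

x1 = 1, x2 = 19, maximum P = 776

Feasible corners and P = 35x1 + 39x2:
  (0, 39/2) → P = 1521/2
  (0, 19) → P = 741
  (1, 19) → P = 776

The optimum lies where 3x1 + 6x2 = 117 and x2 = 19.
Solving simultaneously gives x1 = 1, x2 = 19.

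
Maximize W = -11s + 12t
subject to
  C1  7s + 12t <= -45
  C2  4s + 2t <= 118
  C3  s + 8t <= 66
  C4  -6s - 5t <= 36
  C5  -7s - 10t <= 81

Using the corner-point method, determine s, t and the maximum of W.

The binding constraints are 7s + 12t = -45 and -6s - 5t = 36.
Solving simultaneously gives s = -207/37, t = -18/37.

s = -207/37, t = -18/37, maximum W = 2061/37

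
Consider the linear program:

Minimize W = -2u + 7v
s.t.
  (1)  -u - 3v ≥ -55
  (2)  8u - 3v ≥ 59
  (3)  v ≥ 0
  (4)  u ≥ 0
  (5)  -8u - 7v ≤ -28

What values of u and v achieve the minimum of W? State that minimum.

u = 55, v = 0, minimum W = -110

Vertices and W = -2u + 7v:
  (38/3, 127/9) → W = 661/9
  (55, 0) → W = -110
  (59/8, 0) → W = -59/4

The optimum lies where -u - 3v = -55 and v = 0.
Solving simultaneously gives u = 55, v = 0.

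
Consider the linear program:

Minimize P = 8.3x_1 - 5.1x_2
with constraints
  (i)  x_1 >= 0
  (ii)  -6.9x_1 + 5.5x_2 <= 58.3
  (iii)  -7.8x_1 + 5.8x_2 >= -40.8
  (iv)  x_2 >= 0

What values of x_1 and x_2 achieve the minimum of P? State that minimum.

Corner points and P = 8.3x_1 - 5.1x_2:
  (0, 53/5) → P = -2703/50
  (0, 0) → P = 0
  (28127/144, 12271/48) → P = 228539/720
  (68/13, 0) → P = 2822/65

The optimum lies where x_1 = 0 and -6.9x_1 + 5.5x_2 = 58.3.
Solving simultaneously gives x_1 = 0, x_2 = 53/5.

x_1 = 0, x_2 = 10.6, minimum P = -54.06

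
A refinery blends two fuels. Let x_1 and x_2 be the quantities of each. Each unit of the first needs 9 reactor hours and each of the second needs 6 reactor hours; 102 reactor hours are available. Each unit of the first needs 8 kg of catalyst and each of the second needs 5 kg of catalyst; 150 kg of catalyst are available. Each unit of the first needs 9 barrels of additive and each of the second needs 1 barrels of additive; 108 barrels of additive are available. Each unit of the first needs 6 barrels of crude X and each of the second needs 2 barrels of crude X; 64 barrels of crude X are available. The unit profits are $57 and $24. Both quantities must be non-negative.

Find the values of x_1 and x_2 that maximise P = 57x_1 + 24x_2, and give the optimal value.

x_1 = 10, x_2 = 2, maximum P = 618

Feasible corners and P = 57x_1 + 24x_2:
  (0, 0) → P = 0
  (0, 17) → P = 408
  (32/3, 0) → P = 608
  (10, 2) → P = 618

The optimum lies where 9x_1 + 6x_2 = 102 and 6x_1 + 2x_2 = 64.
Solving simultaneously gives x_1 = 10, x_2 = 2.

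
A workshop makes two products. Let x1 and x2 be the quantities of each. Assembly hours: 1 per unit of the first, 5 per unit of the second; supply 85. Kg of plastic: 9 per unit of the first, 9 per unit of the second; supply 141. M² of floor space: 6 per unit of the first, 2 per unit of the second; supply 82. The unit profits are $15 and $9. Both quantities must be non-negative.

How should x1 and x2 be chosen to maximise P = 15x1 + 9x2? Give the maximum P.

x1 = 38/3, x2 = 3, maximum P = 217

Feasible corners and P = 15x1 + 9x2:
  (0, 0) → P = 0
  (0, 47/3) → P = 141
  (41/3, 0) → P = 205
  (38/3, 3) → P = 217

At the optimal vertex, 9x1 + 9x2 = 141 and 6x1 + 2x2 = 82.
Solving simultaneously gives x1 = 38/3, x2 = 3.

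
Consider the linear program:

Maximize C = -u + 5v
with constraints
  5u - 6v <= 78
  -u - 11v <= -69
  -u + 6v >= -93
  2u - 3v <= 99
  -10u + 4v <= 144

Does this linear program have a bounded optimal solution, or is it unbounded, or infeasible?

unbounded

From the feasible point (1272/61, 267/61), moving in the direction (4, 10) keeps every constraint satisfied while C increases without bound.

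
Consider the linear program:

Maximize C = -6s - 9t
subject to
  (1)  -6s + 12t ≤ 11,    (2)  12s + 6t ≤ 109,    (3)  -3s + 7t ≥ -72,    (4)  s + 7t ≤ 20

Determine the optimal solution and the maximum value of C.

Corner points and C = -6s - 9t:
  (-941/6, -155/2) → C = 3277/2
  (163/54, 131/54) → C = -719/18
  (1195/102, -179/34) → C = -779/34
  (643/78, 131/78) → C = -1679/26

At the optimal vertex, -6s + 12t = 11 and -3s + 7t = -72.
Solving simultaneously gives s = -941/6, t = -155/2.

s = -941/6, t = -155/2, maximum C = 3277/2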